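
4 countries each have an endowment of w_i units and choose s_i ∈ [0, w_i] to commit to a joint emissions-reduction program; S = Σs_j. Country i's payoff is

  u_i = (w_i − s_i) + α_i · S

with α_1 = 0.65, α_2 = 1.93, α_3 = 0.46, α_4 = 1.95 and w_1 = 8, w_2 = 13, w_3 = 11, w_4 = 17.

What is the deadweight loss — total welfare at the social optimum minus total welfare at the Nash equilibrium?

75.81

∂u_i/∂s_i = α_i − 1, so country i contributes w_i if α_i > 1, else 0.
α_i > 1 for i ∈ {2, 4}; NE contributions (0, 13, 0, 17), S = 30.
W^NE = Σw_i − S^NE + (Σα_i)·S^NE = 49 + 3.99·30 = 168.7.
Planner: ∂(Σu_j)/∂s_i = Σα_j − 1 = 3.99 > 0, so everyone contributes w_i; S^SO = 49, W^SO = 49 + 3.99·49 = 244.51.
Deadweight loss = 75.81.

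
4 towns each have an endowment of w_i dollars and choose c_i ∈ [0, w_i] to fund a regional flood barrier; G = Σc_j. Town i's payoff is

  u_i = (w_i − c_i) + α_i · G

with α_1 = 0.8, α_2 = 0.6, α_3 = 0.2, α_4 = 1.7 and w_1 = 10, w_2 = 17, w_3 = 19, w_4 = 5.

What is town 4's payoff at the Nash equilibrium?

8.5

∂u_i/∂c_i = α_i − 1, so town i contributes w_i if α_i > 1, else 0.
α_i > 1 for i ∈ {4}; NE contributions (0, 0, 0, 5), G = 5.
u_4 = (5 − 5) + 1.7·5 = 8.5.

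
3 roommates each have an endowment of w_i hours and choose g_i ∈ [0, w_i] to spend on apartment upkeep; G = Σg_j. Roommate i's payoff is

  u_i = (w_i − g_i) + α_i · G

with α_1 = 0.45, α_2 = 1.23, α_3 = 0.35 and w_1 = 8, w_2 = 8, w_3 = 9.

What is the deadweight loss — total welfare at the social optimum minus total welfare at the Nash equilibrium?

17.51

∂u_i/∂g_i = α_i − 1, so roommate i contributes w_i if α_i > 1, else 0.
α_i > 1 for i ∈ {2}; NE contributions (0, 8, 0), G = 8.
W^NE = Σw_i − G^NE + (Σα_i)·G^NE = 25 + 1.03·8 = 33.24.
Planner: ∂(Σu_j)/∂g_i = Σα_j − 1 = 1.03 > 0, so everyone contributes w_i; G^SO = 25, W^SO = 25 + 1.03·25 = 50.75.
Deadweight loss = 17.51.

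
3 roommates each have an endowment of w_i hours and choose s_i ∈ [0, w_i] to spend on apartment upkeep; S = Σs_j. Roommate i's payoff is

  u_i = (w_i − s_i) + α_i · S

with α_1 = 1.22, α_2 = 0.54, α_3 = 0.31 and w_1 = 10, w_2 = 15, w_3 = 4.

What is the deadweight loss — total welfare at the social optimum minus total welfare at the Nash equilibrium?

20.33

∂u_i/∂s_i = α_i − 1, so roommate i contributes w_i if α_i > 1, else 0.
α_i > 1 for i ∈ {1}; NE contributions (10, 0, 0), S = 10.
W^NE = Σw_i − S^NE + (Σα_i)·S^NE = 29 + 1.07·10 = 39.7.
Planner: ∂(Σu_j)/∂s_i = Σα_j − 1 = 1.07 > 0, so everyone contributes w_i; S^SO = 29, W^SO = 29 + 1.07·29 = 60.03.
Deadweight loss = 20.33.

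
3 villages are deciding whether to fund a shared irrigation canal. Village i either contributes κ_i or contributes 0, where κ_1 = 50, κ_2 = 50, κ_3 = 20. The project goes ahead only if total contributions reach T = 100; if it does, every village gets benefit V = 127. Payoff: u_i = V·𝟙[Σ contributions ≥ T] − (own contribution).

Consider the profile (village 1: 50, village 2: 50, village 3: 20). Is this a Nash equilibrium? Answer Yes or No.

Total = 120 ≥ 100: provided.
Village 1 (pledges 50, payoff 77): dropping to 0 → total 70, payoff 0. No gain.
Village 2 (pledges 50, payoff 77): dropping to 0 → total 70, payoff 0. No gain.
Village 3 (pledges 20, payoff 107): dropping to 0 → total 100, payoff 127. Profitable deviation.

No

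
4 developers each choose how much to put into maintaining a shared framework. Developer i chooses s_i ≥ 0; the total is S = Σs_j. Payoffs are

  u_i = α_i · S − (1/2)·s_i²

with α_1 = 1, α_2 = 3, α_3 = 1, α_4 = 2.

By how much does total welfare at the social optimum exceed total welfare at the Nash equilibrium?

Developer i's FOC: ∂u_i/∂s_i = α_i − s_i = 0, so s_i* = α_i.
NE contributions = (1, 3, 1, 2); S = 7.
W^NE = (Σα)·S − ½Σα_i² = 7² − ½·15 = 41.5.
Planner sets s_i = Σα_j = 7 for every i, so S^SO = 4·7 = 28.
W^SO = (Σα)·S^SO − ½·4·(Σα)² = (4/2)·7² = 98.
Deadweight loss = W^SO − W^NE = 56.5.

56.5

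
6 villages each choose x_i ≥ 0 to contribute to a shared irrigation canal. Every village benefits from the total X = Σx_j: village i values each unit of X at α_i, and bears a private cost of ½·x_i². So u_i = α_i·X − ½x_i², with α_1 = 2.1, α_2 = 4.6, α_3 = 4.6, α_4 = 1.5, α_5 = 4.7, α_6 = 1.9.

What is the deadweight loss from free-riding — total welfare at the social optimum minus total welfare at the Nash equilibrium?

Village i's FOC: ∂u_i/∂x_i = α_i − x_i = 0, so x_i* = α_i.
NE contributions = (2.1, 4.6, 4.6, 1.5, 4.7, 1.9); X = 19.4.
W^NE = (Σα)·X − ½Σα_i² = 19.4² − ½·74.68 = 339.02.
Planner sets x_i = Σα_j = 19.4 for every i, so X^SO = 6·19.4 = 116.4.
W^SO = (Σα)·X^SO − ½·6·(Σα)² = (6/2)·19.4² = 1129.08.
Deadweight loss = W^SO − W^NE = 790.06.

790.06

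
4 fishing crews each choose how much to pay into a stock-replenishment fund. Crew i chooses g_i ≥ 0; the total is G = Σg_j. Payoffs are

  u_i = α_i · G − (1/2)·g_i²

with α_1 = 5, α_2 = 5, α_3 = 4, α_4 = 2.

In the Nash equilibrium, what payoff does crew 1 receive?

67.5

Crew i's FOC: ∂u_i/∂g_i = α_i − g_i = 0, so g_i* = α_i.
NE contributions = (5, 5, 4, 2); G = 16.
u_1 = α_1·G − ½·(g_1)² = 5·16 − ½·5² = 67.5.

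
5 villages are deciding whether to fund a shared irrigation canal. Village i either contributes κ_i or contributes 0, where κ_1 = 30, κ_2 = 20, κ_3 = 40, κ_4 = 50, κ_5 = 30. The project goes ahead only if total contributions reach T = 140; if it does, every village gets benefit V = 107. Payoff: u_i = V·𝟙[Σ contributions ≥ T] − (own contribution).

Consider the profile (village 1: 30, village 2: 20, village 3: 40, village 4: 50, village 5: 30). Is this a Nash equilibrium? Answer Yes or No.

No

Total = 170 ≥ 140: provided.
Village 1 (pledges 30, payoff 77): dropping to 0 → total 140, payoff 107. Profitable deviation.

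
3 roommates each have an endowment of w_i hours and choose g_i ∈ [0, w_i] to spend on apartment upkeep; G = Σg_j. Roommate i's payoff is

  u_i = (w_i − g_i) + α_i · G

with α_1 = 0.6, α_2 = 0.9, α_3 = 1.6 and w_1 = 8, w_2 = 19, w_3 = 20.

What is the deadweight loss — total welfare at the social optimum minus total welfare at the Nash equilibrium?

∂u_i/∂g_i = α_i − 1, so roommate i contributes w_i if α_i > 1, else 0.
α_i > 1 for i ∈ {3}; NE contributions (0, 0, 20), G = 20.
W^NE = Σw_i − G^NE + (Σα_i)·G^NE = 47 + 2.1·20 = 89.
Planner: ∂(Σu_j)/∂g_i = Σα_j − 1 = 2.1 > 0, so everyone contributes w_i; G^SO = 47, W^SO = 47 + 2.1·47 = 145.7.
Deadweight loss = 56.7.

56.7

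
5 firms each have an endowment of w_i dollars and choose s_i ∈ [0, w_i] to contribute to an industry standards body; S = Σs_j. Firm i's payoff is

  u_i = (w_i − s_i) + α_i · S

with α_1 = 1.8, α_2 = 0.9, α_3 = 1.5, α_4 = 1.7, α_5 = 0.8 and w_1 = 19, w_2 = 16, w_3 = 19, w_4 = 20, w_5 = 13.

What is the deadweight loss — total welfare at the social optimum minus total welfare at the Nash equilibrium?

165.3

∂u_i/∂s_i = α_i − 1, so firm i contributes w_i if α_i > 1, else 0.
α_i > 1 for i ∈ {1, 3, 4}; NE contributions (19, 0, 19, 20, 0), S = 58.
W^NE = Σw_i − S^NE + (Σα_i)·S^NE = 87 + 5.7·58 = 417.6.
Planner: ∂(Σu_j)/∂s_i = Σα_j − 1 = 5.7 > 0, so everyone contributes w_i; S^SO = 87, W^SO = 87 + 5.7·87 = 582.9.
Deadweight loss = 165.3.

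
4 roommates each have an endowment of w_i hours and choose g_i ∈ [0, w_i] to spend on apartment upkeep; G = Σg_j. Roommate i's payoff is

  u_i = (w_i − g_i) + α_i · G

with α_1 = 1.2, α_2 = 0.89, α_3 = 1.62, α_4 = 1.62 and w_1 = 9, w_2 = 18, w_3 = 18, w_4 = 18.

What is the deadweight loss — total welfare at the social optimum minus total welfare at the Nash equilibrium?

77.94

∂u_i/∂g_i = α_i − 1, so roommate i contributes w_i if α_i > 1, else 0.
α_i > 1 for i ∈ {1, 3, 4}; NE contributions (9, 0, 18, 18), G = 45.
W^NE = Σw_i − G^NE + (Σα_i)·G^NE = 63 + 4.33·45 = 257.85.
Planner: ∂(Σu_j)/∂g_i = Σα_j − 1 = 4.33 > 0, so everyone contributes w_i; G^SO = 63, W^SO = 63 + 4.33·63 = 335.79.
Deadweight loss = 77.94.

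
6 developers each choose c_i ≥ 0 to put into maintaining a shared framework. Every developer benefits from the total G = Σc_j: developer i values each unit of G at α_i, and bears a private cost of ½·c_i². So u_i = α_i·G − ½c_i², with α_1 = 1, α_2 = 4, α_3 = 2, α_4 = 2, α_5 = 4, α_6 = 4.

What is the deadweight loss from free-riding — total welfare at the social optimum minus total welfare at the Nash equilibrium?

Developer i's FOC: ∂u_i/∂c_i = α_i − c_i = 0, so c_i* = α_i.
NE contributions = (1, 4, 2, 2, 4, 4); G = 17.
W^NE = (Σα)·G − ½Σα_i² = 17² − ½·57 = 260.5.
Planner sets c_i = Σα_j = 17 for every i, so G^SO = 6·17 = 102.
W^SO = (Σα)·G^SO − ½·6·(Σα)² = (6/2)·17² = 867.
Deadweight loss = W^SO − W^NE = 606.5.

606.5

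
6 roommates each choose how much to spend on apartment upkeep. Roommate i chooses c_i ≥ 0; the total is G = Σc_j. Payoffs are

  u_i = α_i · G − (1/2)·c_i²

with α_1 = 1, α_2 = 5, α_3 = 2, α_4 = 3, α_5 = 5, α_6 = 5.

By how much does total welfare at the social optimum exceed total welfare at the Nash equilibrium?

926.5

Roommate i's FOC: ∂u_i/∂c_i = α_i − c_i = 0, so c_i* = α_i.
NE contributions = (1, 5, 2, 3, 5, 5); G = 21.
W^NE = (Σα)·G − ½Σα_i² = 21² − ½·89 = 396.5.
Planner sets c_i = Σα_j = 21 for every i, so G^SO = 6·21 = 126.
W^SO = (Σα)·G^SO − ½·6·(Σα)² = (6/2)·21² = 1323.
Deadweight loss = W^SO − W^NE = 926.5.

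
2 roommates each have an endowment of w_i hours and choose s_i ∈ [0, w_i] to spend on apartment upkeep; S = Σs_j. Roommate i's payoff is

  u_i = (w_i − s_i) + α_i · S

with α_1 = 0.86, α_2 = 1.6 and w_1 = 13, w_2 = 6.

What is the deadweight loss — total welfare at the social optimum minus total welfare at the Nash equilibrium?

18.98

∂u_i/∂s_i = α_i − 1, so roommate i contributes w_i if α_i > 1, else 0.
α_i > 1 for i ∈ {2}; NE contributions (0, 6), S = 6.
W^NE = Σw_i − S^NE + (Σα_i)·S^NE = 19 + 1.46·6 = 27.76.
Planner: ∂(Σu_j)/∂s_i = Σα_j − 1 = 1.46 > 0, so everyone contributes w_i; S^SO = 19, W^SO = 19 + 1.46·19 = 46.74.
Deadweight loss = 18.98.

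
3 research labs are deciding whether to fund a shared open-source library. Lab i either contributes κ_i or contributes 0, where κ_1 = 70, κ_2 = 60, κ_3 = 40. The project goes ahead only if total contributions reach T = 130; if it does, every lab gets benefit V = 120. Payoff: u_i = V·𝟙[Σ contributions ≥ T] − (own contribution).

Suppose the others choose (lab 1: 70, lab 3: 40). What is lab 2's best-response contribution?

60

Others' total = 110. Contributing 60 brings total to 170 ≥ 130: gain V − κ_2 = 60.
Best response: 60.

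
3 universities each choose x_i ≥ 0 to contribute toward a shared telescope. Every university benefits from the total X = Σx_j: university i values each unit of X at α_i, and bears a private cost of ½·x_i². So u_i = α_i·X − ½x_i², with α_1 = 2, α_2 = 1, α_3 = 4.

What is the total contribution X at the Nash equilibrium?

University i's FOC: ∂u_i/∂x_i = α_i − x_i = 0, so x_i* = α_i.
NE contributions = (2, 1, 4); X = 7.

7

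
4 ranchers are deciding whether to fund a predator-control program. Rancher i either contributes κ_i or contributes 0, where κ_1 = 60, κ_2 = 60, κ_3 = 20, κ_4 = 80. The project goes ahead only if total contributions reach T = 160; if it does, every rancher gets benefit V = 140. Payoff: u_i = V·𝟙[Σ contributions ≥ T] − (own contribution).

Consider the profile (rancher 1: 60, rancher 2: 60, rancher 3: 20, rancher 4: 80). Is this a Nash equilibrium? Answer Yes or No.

No

Total = 220 ≥ 160: provided.
Rancher 1 (pledges 60, payoff 80): dropping to 0 → total 160, payoff 140. Profitable deviation.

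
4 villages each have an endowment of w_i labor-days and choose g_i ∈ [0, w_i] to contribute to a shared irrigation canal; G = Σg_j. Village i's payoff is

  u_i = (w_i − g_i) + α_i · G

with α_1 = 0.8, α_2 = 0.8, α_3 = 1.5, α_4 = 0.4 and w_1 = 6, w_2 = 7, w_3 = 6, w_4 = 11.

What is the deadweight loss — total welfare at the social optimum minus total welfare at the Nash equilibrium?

∂u_i/∂g_i = α_i − 1, so village i contributes w_i if α_i > 1, else 0.
α_i > 1 for i ∈ {3}; NE contributions (0, 0, 6, 0), G = 6.
W^NE = Σw_i − G^NE + (Σα_i)·G^NE = 30 + 2.5·6 = 45.
Planner: ∂(Σu_j)/∂g_i = Σα_j − 1 = 2.5 > 0, so everyone contributes w_i; G^SO = 30, W^SO = 30 + 2.5·30 = 105.
Deadweight loss = 60.

60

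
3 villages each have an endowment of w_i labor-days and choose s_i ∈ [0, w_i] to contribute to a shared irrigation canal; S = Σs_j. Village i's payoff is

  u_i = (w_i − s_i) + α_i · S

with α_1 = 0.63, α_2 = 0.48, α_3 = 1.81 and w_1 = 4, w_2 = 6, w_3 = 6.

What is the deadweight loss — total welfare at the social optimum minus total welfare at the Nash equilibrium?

19.2

∂u_i/∂s_i = α_i − 1, so village i contributes w_i if α_i > 1, else 0.
α_i > 1 for i ∈ {3}; NE contributions (0, 0, 6), S = 6.
W^NE = Σw_i − S^NE + (Σα_i)·S^NE = 16 + 1.92·6 = 27.52.
Planner: ∂(Σu_j)/∂s_i = Σα_j − 1 = 1.92 > 0, so everyone contributes w_i; S^SO = 16, W^SO = 16 + 1.92·16 = 46.72.
Deadweight loss = 19.2.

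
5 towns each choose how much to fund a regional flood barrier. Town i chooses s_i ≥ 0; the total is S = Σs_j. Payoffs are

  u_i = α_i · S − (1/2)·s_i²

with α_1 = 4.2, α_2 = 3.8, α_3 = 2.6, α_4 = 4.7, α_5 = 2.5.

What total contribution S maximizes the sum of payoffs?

Planner FOC: ∂(Σu_j)/∂s_i = (Σα_j) − s_i = 0, so s_i^SO = Σα_j = 17.8 for every i; S^SO = 89.

89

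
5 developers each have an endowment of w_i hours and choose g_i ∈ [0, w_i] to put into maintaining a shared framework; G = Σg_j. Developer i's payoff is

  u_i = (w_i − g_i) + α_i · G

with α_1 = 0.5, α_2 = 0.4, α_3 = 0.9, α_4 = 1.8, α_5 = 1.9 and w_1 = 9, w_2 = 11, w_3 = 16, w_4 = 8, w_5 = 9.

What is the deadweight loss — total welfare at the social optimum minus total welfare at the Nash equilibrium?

162

∂u_i/∂g_i = α_i − 1, so developer i contributes w_i if α_i > 1, else 0.
α_i > 1 for i ∈ {4, 5}; NE contributions (0, 0, 0, 8, 9), G = 17.
W^NE = Σw_i − G^NE + (Σα_i)·G^NE = 53 + 4.5·17 = 129.5.
Planner: ∂(Σu_j)/∂g_i = Σα_j − 1 = 4.5 > 0, so everyone contributes w_i; G^SO = 53, W^SO = 53 + 4.5·53 = 291.5.
Deadweight loss = 162.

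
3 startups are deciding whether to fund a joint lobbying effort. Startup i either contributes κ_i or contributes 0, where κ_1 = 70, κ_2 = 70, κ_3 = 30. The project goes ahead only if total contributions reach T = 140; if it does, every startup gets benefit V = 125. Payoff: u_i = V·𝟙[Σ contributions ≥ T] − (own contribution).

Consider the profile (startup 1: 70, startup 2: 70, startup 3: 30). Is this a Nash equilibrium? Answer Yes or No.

Total = 170 ≥ 140: provided.
Startup 1 (pledges 70, payoff 55): dropping to 0 → total 100, payoff 0. No gain.
Startup 2 (pledges 70, payoff 55): dropping to 0 → total 100, payoff 0. No gain.
Startup 3 (pledges 30, payoff 95): dropping to 0 → total 140, payoff 125. Profitable deviation.

No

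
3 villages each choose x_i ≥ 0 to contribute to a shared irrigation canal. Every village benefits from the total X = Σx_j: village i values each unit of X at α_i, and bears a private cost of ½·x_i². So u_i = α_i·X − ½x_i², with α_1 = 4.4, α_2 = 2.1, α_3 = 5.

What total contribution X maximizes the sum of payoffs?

34.5

Planner FOC: ∂(Σu_j)/∂x_i = (Σα_j) − x_i = 0, so x_i^SO = Σα_j = 11.5 for every i; X^SO = 34.5.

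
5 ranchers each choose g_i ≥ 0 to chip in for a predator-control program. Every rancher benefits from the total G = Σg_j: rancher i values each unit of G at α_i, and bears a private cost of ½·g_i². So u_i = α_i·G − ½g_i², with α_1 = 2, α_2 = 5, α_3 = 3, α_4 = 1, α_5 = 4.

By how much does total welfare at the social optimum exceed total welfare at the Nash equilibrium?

365

Rancher i's FOC: ∂u_i/∂g_i = α_i − g_i = 0, so g_i* = α_i.
NE contributions = (2, 5, 3, 1, 4); G = 15.
W^NE = (Σα)·G − ½Σα_i² = 15² − ½·55 = 197.5.
Planner sets g_i = Σα_j = 15 for every i, so G^SO = 5·15 = 75.
W^SO = (Σα)·G^SO − ½·5·(Σα)² = (5/2)·15² = 562.5.
Deadweight loss = W^SO − W^NE = 365.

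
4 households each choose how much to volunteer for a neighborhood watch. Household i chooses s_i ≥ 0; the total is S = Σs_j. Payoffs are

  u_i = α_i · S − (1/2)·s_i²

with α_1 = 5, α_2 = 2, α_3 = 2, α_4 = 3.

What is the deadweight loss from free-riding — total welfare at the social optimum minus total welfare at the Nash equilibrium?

Household i's FOC: ∂u_i/∂s_i = α_i − s_i = 0, so s_i* = α_i.
NE contributions = (5, 2, 2, 3); S = 12.
W^NE = (Σα)·S − ½Σα_i² = 12² − ½·42 = 123.
Planner sets s_i = Σα_j = 12 for every i, so S^SO = 4·12 = 48.
W^SO = (Σα)·S^SO − ½·4·(Σα)² = (4/2)·12² = 288.
Deadweight loss = W^SO − W^NE = 165.

165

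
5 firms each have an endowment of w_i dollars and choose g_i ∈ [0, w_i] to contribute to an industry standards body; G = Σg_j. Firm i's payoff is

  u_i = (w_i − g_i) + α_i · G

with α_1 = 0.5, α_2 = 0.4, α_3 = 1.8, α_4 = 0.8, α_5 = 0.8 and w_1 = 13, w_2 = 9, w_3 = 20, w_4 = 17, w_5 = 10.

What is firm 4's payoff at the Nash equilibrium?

33

∂u_i/∂g_i = α_i − 1, so firm i contributes w_i if α_i > 1, else 0.
α_i > 1 for i ∈ {3}; NE contributions (0, 0, 20, 0, 0), G = 20.
u_4 = (17 − 0) + 0.8·20 = 33.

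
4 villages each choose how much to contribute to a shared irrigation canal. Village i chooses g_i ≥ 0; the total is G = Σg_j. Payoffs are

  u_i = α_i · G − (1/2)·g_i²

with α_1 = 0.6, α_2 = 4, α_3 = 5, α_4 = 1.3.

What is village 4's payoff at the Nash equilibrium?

Village i's FOC: ∂u_i/∂g_i = α_i − g_i = 0, so g_i* = α_i.
NE contributions = (0.6, 4, 5, 1.3); G = 10.9.
u_4 = α_4·G − ½·(g_4)² = 1.3·10.9 − ½·1.3² = 13.325.

13.325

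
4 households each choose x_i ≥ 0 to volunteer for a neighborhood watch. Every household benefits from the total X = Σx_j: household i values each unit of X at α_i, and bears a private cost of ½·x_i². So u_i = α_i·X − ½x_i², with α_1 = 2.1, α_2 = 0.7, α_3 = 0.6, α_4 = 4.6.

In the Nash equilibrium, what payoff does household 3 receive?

Household i's FOC: ∂u_i/∂x_i = α_i − x_i = 0, so x_i* = α_i.
NE contributions = (2.1, 0.7, 0.6, 4.6); X = 8.
u_3 = α_3·X − ½·(x_3)² = 0.6·8 − ½·0.6² = 4.62.

4.62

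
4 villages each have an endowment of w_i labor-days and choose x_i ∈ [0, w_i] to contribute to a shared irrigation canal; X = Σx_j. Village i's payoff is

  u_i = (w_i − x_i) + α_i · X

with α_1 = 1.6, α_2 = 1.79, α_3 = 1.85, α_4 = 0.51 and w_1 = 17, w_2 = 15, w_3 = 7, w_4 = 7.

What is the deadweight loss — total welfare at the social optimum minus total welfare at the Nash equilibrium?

∂u_i/∂x_i = α_i − 1, so village i contributes w_i if α_i > 1, else 0.
α_i > 1 for i ∈ {1, 2, 3}; NE contributions (17, 15, 7, 0), X = 39.
W^NE = Σw_i − X^NE + (Σα_i)·X^NE = 46 + 4.75·39 = 231.25.
Planner: ∂(Σu_j)/∂x_i = Σα_j − 1 = 4.75 > 0, so everyone contributes w_i; X^SO = 46, W^SO = 46 + 4.75·46 = 264.5.
Deadweight loss = 33.25.

33.25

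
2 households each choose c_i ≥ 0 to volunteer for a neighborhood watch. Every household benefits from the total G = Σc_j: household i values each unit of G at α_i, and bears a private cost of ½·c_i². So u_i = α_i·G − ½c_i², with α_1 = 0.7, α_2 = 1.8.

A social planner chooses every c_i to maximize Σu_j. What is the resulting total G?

5

Planner FOC: ∂(Σu_j)/∂c_i = (Σα_j) − c_i = 0, so c_i^SO = Σα_j = 2.5 for every i; G^SO = 5.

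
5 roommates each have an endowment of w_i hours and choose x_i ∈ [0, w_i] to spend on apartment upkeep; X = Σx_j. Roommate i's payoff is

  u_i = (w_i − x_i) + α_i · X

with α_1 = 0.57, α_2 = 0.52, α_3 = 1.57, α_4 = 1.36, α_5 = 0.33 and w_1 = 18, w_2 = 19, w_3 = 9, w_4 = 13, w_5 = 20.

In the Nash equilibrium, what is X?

∂u_i/∂x_i = α_i − 1, so roommate i contributes w_i if α_i > 1, else 0.
α_i > 1 for i ∈ {3, 4}; NE contributions (0, 0, 9, 13, 0), X = 22.

22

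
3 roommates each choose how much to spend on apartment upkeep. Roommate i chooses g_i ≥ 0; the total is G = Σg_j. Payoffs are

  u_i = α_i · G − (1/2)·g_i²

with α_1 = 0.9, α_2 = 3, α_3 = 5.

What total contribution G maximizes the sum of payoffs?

Planner FOC: ∂(Σu_j)/∂g_i = (Σα_j) − g_i = 0, so g_i^SO = Σα_j = 8.9 for every i; G^SO = 26.7.

26.7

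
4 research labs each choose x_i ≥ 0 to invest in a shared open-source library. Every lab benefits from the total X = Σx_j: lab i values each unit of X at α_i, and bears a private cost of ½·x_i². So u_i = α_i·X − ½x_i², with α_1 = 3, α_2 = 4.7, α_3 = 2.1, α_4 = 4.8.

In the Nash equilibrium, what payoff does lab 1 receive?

Lab i's FOC: ∂u_i/∂x_i = α_i − x_i = 0, so x_i* = α_i.
NE contributions = (3, 4.7, 2.1, 4.8); X = 14.6.
u_1 = α_1·X − ½·(x_1)² = 3·14.6 − ½·3² = 39.3.

39.3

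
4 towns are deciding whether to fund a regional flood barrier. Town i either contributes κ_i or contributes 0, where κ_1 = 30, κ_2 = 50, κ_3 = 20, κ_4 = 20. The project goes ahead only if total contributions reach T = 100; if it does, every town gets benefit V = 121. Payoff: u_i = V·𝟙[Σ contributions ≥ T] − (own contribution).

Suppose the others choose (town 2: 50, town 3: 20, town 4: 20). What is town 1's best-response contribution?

Others' total = 90. Contributing 30 brings total to 120 ≥ 100: gain V − κ_1 = 91.
Best response: 30.

30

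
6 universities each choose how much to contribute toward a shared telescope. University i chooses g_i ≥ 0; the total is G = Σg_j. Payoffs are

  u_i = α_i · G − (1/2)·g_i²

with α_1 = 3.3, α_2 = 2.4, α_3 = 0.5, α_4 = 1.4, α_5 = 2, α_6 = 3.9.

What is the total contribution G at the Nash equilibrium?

13.5

University i's FOC: ∂u_i/∂g_i = α_i − g_i = 0, so g_i* = α_i.
NE contributions = (3.3, 2.4, 0.5, 1.4, 2, 3.9); G = 13.5.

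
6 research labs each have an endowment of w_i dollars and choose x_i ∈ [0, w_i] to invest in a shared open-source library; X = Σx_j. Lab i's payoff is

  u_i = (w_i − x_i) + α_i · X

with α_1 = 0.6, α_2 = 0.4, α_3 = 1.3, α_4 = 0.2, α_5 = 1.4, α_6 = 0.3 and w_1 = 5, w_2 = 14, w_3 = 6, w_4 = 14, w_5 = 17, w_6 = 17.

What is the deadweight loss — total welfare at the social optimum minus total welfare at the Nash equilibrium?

∂u_i/∂x_i = α_i − 1, so lab i contributes w_i if α_i > 1, else 0.
α_i > 1 for i ∈ {3, 5}; NE contributions (0, 0, 6, 0, 17, 0), X = 23.
W^NE = Σw_i − X^NE + (Σα_i)·X^NE = 73 + 3.2·23 = 146.6.
Planner: ∂(Σu_j)/∂x_i = Σα_j − 1 = 3.2 > 0, so everyone contributes w_i; X^SO = 73, W^SO = 73 + 3.2·73 = 306.6.
Deadweight loss = 160.

160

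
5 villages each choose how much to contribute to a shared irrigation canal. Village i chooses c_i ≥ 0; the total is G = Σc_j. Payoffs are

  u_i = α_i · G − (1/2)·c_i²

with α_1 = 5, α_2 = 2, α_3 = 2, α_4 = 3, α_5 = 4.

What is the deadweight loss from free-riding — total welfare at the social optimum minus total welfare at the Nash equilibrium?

Village i's FOC: ∂u_i/∂c_i = α_i − c_i = 0, so c_i* = α_i.
NE contributions = (5, 2, 2, 3, 4); G = 16.
W^NE = (Σα)·G − ½Σα_i² = 16² − ½·58 = 227.
Planner sets c_i = Σα_j = 16 for every i, so G^SO = 5·16 = 80.
W^SO = (Σα)·G^SO − ½·5·(Σα)² = (5/2)·16² = 640.
Deadweight loss = W^SO − W^NE = 413.

413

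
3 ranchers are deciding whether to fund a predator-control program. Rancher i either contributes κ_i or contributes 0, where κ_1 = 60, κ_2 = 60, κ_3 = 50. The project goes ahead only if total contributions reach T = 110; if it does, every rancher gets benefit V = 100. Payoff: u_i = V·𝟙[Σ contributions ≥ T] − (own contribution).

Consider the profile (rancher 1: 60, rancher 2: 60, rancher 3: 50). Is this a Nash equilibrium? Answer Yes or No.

Total = 170 ≥ 110: provided.
Rancher 1 (pledges 60, payoff 40): dropping to 0 → total 110, payoff 100. Profitable deviation.

No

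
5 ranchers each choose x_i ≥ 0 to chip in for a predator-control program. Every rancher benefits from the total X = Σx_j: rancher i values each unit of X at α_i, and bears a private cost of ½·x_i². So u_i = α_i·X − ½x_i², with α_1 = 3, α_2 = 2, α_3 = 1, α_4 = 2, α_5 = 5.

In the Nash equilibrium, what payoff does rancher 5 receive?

52.5

Rancher i's FOC: ∂u_i/∂x_i = α_i − x_i = 0, so x_i* = α_i.
NE contributions = (3, 2, 1, 2, 5); X = 13.
u_5 = α_5·X − ½·(x_5)² = 5·13 − ½·5² = 52.5.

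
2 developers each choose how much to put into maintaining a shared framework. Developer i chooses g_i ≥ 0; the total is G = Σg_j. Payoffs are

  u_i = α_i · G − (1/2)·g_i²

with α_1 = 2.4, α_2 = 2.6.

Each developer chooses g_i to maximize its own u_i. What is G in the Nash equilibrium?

Developer i's FOC: ∂u_i/∂g_i = α_i − g_i = 0, so g_i* = α_i.
NE contributions = (2.4, 2.6); G = 5.

5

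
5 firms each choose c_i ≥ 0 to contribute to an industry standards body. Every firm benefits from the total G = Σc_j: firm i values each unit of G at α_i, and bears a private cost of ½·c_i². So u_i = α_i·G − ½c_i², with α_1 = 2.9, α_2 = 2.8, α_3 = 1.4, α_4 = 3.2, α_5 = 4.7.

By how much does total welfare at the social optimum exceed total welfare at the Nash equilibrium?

362.77

Firm i's FOC: ∂u_i/∂c_i = α_i − c_i = 0, so c_i* = α_i.
NE contributions = (2.9, 2.8, 1.4, 3.2, 4.7); G = 15.
W^NE = (Σα)·G − ½Σα_i² = 15² − ½·50.54 = 199.73.
Planner sets c_i = Σα_j = 15 for every i, so G^SO = 5·15 = 75.
W^SO = (Σα)·G^SO − ½·5·(Σα)² = (5/2)·15² = 562.5.
Deadweight loss = W^SO − W^NE = 362.77.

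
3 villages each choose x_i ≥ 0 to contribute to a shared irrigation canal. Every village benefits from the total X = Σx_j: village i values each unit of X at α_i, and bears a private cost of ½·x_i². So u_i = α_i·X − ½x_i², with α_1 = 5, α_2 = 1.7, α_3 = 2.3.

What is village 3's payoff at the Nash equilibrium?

18.055

Village i's FOC: ∂u_i/∂x_i = α_i − x_i = 0, so x_i* = α_i.
NE contributions = (5, 1.7, 2.3); X = 9.
u_3 = α_3·X − ½·(x_3)² = 2.3·9 − ½·2.3² = 18.055.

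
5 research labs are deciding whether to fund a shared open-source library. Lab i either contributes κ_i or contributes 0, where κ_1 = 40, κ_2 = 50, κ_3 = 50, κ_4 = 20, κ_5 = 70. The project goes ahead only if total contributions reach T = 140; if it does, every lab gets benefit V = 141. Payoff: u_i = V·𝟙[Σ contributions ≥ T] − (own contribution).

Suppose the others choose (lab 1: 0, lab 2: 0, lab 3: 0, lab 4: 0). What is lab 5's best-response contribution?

Others' total = 0. Even contributing 70 gives 70 < 140: no benefit either way.
Best response: 0.

0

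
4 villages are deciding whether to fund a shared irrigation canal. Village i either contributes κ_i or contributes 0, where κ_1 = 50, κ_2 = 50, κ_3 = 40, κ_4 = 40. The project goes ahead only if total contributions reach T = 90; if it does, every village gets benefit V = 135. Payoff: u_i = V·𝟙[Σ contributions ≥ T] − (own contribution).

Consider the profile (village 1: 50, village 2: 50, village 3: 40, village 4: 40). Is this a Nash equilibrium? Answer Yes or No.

No

Total = 180 ≥ 90: provided.
Village 1 (pledges 50, payoff 85): dropping to 0 → total 130, payoff 135. Profitable deviation.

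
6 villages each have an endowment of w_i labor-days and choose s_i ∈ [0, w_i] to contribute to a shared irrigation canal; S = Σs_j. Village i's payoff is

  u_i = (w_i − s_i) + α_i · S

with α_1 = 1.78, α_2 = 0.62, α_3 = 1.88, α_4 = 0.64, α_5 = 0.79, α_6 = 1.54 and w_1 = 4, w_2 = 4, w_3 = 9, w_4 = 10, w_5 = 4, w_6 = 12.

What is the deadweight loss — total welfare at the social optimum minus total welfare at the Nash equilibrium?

112.5

∂u_i/∂s_i = α_i − 1, so village i contributes w_i if α_i > 1, else 0.
α_i > 1 for i ∈ {1, 3, 6}; NE contributions (4, 0, 9, 0, 0, 12), S = 25.
W^NE = Σw_i − S^NE + (Σα_i)·S^NE = 43 + 6.25·25 = 199.25.
Planner: ∂(Σu_j)/∂s_i = Σα_j − 1 = 6.25 > 0, so everyone contributes w_i; S^SO = 43, W^SO = 43 + 6.25·43 = 311.75.
Deadweight loss = 112.5.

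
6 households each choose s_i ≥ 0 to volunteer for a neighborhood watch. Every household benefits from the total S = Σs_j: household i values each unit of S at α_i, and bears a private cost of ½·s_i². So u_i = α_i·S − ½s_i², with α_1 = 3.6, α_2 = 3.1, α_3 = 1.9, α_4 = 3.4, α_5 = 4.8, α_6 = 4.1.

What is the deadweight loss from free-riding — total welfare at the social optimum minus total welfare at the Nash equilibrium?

912.415

Household i's FOC: ∂u_i/∂s_i = α_i − s_i = 0, so s_i* = α_i.
NE contributions = (3.6, 3.1, 1.9, 3.4, 4.8, 4.1); S = 20.9.
W^NE = (Σα)·S − ½Σα_i² = 20.9² − ½·77.59 = 398.015.
Planner sets s_i = Σα_j = 20.9 for every i, so S^SO = 6·20.9 = 125.4.
W^SO = (Σα)·S^SO − ½·6·(Σα)² = (6/2)·20.9² = 1310.43.
Deadweight loss = W^SO − W^NE = 912.415.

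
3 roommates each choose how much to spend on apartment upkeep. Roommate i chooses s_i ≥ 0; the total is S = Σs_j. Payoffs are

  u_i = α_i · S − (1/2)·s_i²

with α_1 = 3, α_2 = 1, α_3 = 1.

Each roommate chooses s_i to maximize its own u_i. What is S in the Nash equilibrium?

Roommate i's FOC: ∂u_i/∂s_i = α_i − s_i = 0, so s_i* = α_i.
NE contributions = (3, 1, 1); S = 5.

5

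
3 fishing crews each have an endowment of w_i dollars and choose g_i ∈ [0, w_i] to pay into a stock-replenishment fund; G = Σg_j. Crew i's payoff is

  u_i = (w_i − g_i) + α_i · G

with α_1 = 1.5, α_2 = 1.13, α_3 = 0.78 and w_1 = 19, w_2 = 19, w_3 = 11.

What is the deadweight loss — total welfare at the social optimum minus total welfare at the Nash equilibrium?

∂u_i/∂g_i = α_i − 1, so crew i contributes w_i if α_i > 1, else 0.
α_i > 1 for i ∈ {1, 2}; NE contributions (19, 19, 0), G = 38.
W^NE = Σw_i − G^NE + (Σα_i)·G^NE = 49 + 2.41·38 = 140.58.
Planner: ∂(Σu_j)/∂g_i = Σα_j − 1 = 2.41 > 0, so everyone contributes w_i; G^SO = 49, W^SO = 49 + 2.41·49 = 167.09.
Deadweight loss = 26.51.

26.51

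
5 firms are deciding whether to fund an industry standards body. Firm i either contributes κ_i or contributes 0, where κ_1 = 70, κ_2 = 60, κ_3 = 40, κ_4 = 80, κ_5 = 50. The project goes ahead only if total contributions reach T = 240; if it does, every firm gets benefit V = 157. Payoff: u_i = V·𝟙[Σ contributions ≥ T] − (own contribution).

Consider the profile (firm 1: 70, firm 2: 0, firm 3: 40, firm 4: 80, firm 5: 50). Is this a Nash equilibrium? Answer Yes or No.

Total = 240 ≥ 240: provided.
Firm 1 (pledges 70, payoff 87): dropping to 0 → total 170, payoff 0. No gain.
Firm 2 (pledges 0, payoff 157): pledging 60 → total 300, payoff 97. No gain.
Firm 3 (pledges 40, payoff 117): dropping to 0 → total 200, payoff 0. No gain.
Firm 4 (pledges 80, payoff 77): dropping to 0 → total 160, payoff 0. No gain.
Firm 5 (pledges 50, payoff 107): dropping to 0 → total 190, payoff 0. No gain.

Yes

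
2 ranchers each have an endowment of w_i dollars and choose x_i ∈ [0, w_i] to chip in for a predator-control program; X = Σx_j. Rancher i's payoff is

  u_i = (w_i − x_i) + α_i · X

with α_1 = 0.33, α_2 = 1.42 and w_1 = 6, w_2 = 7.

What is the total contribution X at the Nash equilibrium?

∂u_i/∂x_i = α_i − 1, so rancher i contributes w_i if α_i > 1, else 0.
α_i > 1 for i ∈ {2}; NE contributions (0, 7), X = 7.

7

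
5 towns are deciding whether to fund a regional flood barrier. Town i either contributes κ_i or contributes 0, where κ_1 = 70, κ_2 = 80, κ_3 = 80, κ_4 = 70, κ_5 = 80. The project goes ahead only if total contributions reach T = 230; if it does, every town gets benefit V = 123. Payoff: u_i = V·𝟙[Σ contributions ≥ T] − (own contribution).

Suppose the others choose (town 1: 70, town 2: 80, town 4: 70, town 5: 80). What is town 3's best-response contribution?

0

Others' total = 300 ≥ 230; contributing adds cost 80 for no extra benefit.
Best response: 0.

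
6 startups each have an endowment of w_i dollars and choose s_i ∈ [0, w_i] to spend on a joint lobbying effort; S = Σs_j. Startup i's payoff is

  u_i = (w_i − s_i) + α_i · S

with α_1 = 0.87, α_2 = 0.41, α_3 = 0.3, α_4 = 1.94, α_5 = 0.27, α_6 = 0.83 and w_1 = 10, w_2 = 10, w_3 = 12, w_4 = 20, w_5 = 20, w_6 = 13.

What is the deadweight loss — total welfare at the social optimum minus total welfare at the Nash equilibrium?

∂u_i/∂s_i = α_i − 1, so startup i contributes w_i if α_i > 1, else 0.
α_i > 1 for i ∈ {4}; NE contributions (0, 0, 0, 20, 0, 0), S = 20.
W^NE = Σw_i − S^NE + (Σα_i)·S^NE = 85 + 3.62·20 = 157.4.
Planner: ∂(Σu_j)/∂s_i = Σα_j − 1 = 3.62 > 0, so everyone contributes w_i; S^SO = 85, W^SO = 85 + 3.62·85 = 392.7.
Deadweight loss = 235.3.

235.3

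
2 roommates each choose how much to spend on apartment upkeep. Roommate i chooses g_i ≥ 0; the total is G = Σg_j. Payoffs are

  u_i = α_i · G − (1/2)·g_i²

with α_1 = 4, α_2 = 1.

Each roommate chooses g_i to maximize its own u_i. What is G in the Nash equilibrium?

Roommate i's FOC: ∂u_i/∂g_i = α_i − g_i = 0, so g_i* = α_i.
NE contributions = (4, 1); G = 5.

5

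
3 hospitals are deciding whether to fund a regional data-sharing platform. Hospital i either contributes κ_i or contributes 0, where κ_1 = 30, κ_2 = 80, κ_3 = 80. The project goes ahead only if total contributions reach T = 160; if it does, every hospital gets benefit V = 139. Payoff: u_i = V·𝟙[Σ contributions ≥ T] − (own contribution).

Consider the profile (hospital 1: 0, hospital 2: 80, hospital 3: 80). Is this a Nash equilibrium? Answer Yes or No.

Yes

Total = 160 ≥ 160: provided.
Hospital 1 (pledges 0, payoff 139): pledging 30 → total 190, payoff 109. No gain.
Hospital 2 (pledges 80, payoff 59): dropping to 0 → total 80, payoff 0. No gain.
Hospital 3 (pledges 80, payoff 59): dropping to 0 → total 80, payoff 0. No gain.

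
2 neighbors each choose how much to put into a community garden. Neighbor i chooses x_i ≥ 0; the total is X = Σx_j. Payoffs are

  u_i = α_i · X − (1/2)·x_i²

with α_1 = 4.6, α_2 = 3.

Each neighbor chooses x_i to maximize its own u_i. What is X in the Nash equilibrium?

7.6

Neighbor i's FOC: ∂u_i/∂x_i = α_i − x_i = 0, so x_i* = α_i.
NE contributions = (4.6, 3); X = 7.6.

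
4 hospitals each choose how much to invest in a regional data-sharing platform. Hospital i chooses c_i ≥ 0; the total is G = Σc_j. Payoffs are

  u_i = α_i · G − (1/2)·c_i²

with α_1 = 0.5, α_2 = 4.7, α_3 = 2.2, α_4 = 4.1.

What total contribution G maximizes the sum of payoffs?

46

Planner FOC: ∂(Σu_j)/∂c_i = (Σα_j) − c_i = 0, so c_i^SO = Σα_j = 11.5 for every i; G^SO = 46.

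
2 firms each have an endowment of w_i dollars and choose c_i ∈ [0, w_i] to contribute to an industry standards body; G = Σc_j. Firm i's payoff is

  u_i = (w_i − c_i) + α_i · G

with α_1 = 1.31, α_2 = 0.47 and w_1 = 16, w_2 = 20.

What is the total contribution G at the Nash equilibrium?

16

∂u_i/∂c_i = α_i − 1, so firm i contributes w_i if α_i > 1, else 0.
α_i > 1 for i ∈ {1}; NE contributions (16, 0), G = 16.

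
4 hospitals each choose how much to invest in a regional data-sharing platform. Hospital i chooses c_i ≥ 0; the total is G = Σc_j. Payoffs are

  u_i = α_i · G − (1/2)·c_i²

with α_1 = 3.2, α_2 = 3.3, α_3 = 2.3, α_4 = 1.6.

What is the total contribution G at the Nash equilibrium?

10.4

Hospital i's FOC: ∂u_i/∂c_i = α_i − c_i = 0, so c_i* = α_i.
NE contributions = (3.2, 3.3, 2.3, 1.6); G = 10.4.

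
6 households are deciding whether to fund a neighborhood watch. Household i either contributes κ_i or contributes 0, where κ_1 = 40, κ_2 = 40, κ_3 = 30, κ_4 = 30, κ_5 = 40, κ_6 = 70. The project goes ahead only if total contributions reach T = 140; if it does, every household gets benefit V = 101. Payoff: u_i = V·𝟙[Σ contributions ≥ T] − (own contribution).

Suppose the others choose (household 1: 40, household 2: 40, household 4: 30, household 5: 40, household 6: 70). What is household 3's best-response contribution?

0

Others' total = 220 ≥ 140; contributing adds cost 30 for no extra benefit.
Best response: 0.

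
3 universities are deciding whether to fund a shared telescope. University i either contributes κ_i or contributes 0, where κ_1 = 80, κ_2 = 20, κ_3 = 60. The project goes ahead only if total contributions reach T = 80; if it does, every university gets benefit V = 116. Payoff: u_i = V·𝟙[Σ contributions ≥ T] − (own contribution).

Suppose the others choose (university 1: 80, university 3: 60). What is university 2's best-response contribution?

0

Others' total = 140 ≥ 80; contributing adds cost 20 for no extra benefit.
Best response: 0.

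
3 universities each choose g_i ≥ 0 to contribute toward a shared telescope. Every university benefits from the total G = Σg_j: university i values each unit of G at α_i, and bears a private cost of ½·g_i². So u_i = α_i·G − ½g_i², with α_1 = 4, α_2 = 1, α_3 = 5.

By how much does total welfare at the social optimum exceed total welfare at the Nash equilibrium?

University i's FOC: ∂u_i/∂g_i = α_i − g_i = 0, so g_i* = α_i.
NE contributions = (4, 1, 5); G = 10.
W^NE = (Σα)·G − ½Σα_i² = 10² − ½·42 = 79.
Planner sets g_i = Σα_j = 10 for every i, so G^SO = 3·10 = 30.
W^SO = (Σα)·G^SO − ½·3·(Σα)² = (3/2)·10² = 150.
Deadweight loss = W^SO − W^NE = 71.

71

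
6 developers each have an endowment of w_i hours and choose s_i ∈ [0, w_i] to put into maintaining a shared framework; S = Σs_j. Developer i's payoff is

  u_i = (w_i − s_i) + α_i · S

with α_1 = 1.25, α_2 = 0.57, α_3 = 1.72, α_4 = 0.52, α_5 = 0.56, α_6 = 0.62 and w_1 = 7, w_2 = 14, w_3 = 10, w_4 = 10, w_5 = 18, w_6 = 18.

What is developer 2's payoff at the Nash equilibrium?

23.69

∂u_i/∂s_i = α_i − 1, so developer i contributes w_i if α_i > 1, else 0.
α_i > 1 for i ∈ {1, 3}; NE contributions (7, 0, 10, 0, 0, 0), S = 17.
u_2 = (14 − 0) + 0.57·17 = 23.69.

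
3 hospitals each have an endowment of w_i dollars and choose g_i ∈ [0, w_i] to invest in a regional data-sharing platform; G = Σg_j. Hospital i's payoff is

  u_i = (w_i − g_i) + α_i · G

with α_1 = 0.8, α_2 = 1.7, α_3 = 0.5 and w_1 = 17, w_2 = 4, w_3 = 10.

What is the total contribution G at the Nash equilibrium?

∂u_i/∂g_i = α_i − 1, so hospital i contributes w_i if α_i > 1, else 0.
α_i > 1 for i ∈ {2}; NE contributions (0, 4, 0), G = 4.

4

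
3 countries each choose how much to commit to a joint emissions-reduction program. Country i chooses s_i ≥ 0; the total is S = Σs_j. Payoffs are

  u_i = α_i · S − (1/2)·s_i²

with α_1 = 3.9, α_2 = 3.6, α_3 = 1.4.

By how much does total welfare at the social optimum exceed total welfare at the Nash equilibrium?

54.67

Country i's FOC: ∂u_i/∂s_i = α_i − s_i = 0, so s_i* = α_i.
NE contributions = (3.9, 3.6, 1.4); S = 8.9.
W^NE = (Σα)·S − ½Σα_i² = 8.9² − ½·30.13 = 64.145.
Planner sets s_i = Σα_j = 8.9 for every i, so S^SO = 3·8.9 = 26.7.
W^SO = (Σα)·S^SO − ½·3·(Σα)² = (3/2)·8.9² = 118.815.
Deadweight loss = W^SO − W^NE = 54.67.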